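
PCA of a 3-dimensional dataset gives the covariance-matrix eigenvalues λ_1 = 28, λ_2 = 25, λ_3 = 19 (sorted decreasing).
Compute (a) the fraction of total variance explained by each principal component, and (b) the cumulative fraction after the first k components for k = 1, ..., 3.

Step 1 — total variance = trace(Sigma) = Σ λ_i = 28 + 25 + 19 = 72.

Step 2 — fraction explained by component i = λ_i / Σ λ:
  PC1: 28/72 = 0.3889
  PC2: 25/72 = 0.3472
  PC3: 19/72 = 0.2639

Step 3 — cumulative fraction after k components = (λ_1 + ... + λ_k) / Σ λ:
  k = 1: 28/72 = 0.3889
  k = 2: (28 + 25)/72 = 53/72 = 0.7361
  k = 3: (28 + 25 + 19)/72 = 72/72 = 1

Summary (fraction, with percent):

explained: PC1 0.3889 (38.89%), PC2 0.3472 (34.72%), PC3 0.2639 (26.39%);  cumulative: 0.3889, 0.7361, 1


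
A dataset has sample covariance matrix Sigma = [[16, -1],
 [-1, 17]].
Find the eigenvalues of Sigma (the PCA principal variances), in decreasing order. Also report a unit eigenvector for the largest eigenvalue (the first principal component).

Step 1 — characteristic polynomial of 2×2 Sigma:
  det(Sigma - λI) = λ² - trace · λ + det = 0.
  trace = 16 + 17 = 33, det = 16·17 - (-1)² = 271.
Step 2 — discriminant:
  Δ = trace² - 4·det = 1089 - 1084 = 5.
Step 3 — eigenvalues:
  λ = (trace ± √Δ)/2 = (33 ± 2.2361)/2,
  λ_1 = 17.618,  λ_2 = 15.382.

Step 4 — unit eigenvector for λ_1: solve (Sigma - λ_1 I)v = 0. First row:
  (16 - 17.618)·v_x + (-1)·v_y = 0, i.e. (-1.618)·v_x + (-1)·v_y = 0,
  so v ∝ (b, λ_1 - a) = (-1, 1.618); multiply by -1 so the first entry is positive: u = (1, -1.618).
  ||u|| = √((1)² + (-1.618)²) = √(3.618) ≈ 1.9021,
  v_1 = u/||u|| ≈ (0.5257, -0.8507) (||v_1|| = 1).

λ_1 = 17.618,  λ_2 = 15.382;  v_1 ≈ (0.5257, -0.8507)


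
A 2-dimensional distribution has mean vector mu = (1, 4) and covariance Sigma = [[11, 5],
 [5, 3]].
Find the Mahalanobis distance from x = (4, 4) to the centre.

Step 1 — centre the observation: (x - mu) = (3, 0).

Step 2 — invert Sigma. det(Sigma) = 11·3 - (5)² = 8.
  Sigma^{-1} = (1/det) · [[d, -b], [-b, a]] = [[0.375, -0.625],
 [-0.625, 1.375]].

Step 3 — form the quadratic (x - mu)^T · Sigma^{-1} · (x - mu):
  Sigma^{-1} · (x - mu) = (1.125, -1.875).
  (x - mu)^T · [Sigma^{-1} · (x - mu)] = (3)·(1.125) + (0)·(-1.875) = 3.375.

Step 4 — take square root: d = √(3.375) ≈ 1.8371.

d(x, mu) = √(3.375) ≈ 1.8371


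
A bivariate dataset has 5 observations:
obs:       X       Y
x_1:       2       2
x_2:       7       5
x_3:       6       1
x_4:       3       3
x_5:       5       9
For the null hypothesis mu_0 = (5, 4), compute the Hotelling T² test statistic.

Step 1 — sample mean vector:
  mean(X) = (2 + 7 + 6 + 3 + 5) / 5 = 23/5 = 4.6
  mean(Y) = (2 + 5 + 1 + 3 + 9) / 5 = 20/5 = 4
  x̄ = (4.6, 4),  deviation x̄ - mu_0 = (4.6, 4) - (5, 4) = (-0.4, 0).

Step 2 — sample covariance matrix, S[i,j] = (1/(n-1)) · Σ_k (x_{k,i} - mean_i) · (x_{k,j} - mean_j), divisor n-1 = 4:
  S[X,X] = ((-2.6)·(-2.6) + (2.4)·(2.4) + (1.4)·(1.4) + (-1.6)·(-1.6) + (0.4)·(0.4)) / 4 = 17.2/4 = 4.3
  S[X,Y] = ((-2.6)·(-2) + (2.4)·(1) + (1.4)·(-3) + (-1.6)·(-1) + (0.4)·(5)) / 4 = 7/4 = 1.75
  S[Y,Y] = ((-2)·(-2) + (1)·(1) + (-3)·(-3) + (-1)·(-1) + (5)·(5)) / 4 = 40/4 = 10
  S = [[4.3, 1.75],
 [1.75, 10]].

Step 3 — invert S. det(S) = 4.3·10 - (1.75)² = 39.9375.
  S^{-1} = (1/det) · [[d, -b], [-b, a]] = [[0.2504, -0.0438],
 [-0.0438, 0.1077]].

Step 4 — quadratic form (x̄ - mu_0)^T · S^{-1} · (x̄ - mu_0):
  S^{-1} · (x̄ - mu_0) = (-0.1002, 0.0175),
  (x̄ - mu_0)^T · [...] = (-0.4)·(-0.1002) + (0)·(0.0175) = 0.0401.

Step 5 — scale by n: T² = 5 · 0.0401 = 0.2003.

T² ≈ 0.2003


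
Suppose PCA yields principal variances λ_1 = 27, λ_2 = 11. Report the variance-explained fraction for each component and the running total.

Step 1 — total variance = trace(Sigma) = Σ λ_i = 27 + 11 = 38.

Step 2 — fraction explained by component i = λ_i / Σ λ:
  PC1: 27/38 = 0.7105
  PC2: 11/38 = 0.2895

Step 3 — cumulative fraction after k components = (λ_1 + ... + λ_k) / Σ λ:
  k = 1: 27/38 = 0.7105
  k = 2: (27 + 11)/38 = 38/38 = 1

Summary (fraction, with percent):

explained: PC1 0.7105 (71.05%), PC2 0.2895 (28.95%);  cumulative: 0.7105, 1


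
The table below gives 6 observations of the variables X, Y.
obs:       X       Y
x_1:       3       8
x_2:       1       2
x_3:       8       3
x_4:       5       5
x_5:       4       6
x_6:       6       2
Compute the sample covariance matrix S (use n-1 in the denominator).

Step 1 — column means:
  mean(X) = (3 + 1 + 8 + 5 + 4 + 6) / 6 = 27/6 = 4.5
  mean(Y) = (8 + 2 + 3 + 5 + 6 + 2) / 6 = 26/6 = 4.3333

Step 2 — sample covariance S[i,j] = (1/(n-1)) · Σ_k (x_{k,i} - mean_i) · (x_{k,j} - mean_j), with n-1 = 5.
  S[X,X] = ((-1.5)·(-1.5) + (-3.5)·(-3.5) + (3.5)·(3.5) + (0.5)·(0.5) + (-0.5)·(-0.5) + (1.5)·(1.5)) / 5 = 29.5/5 = 5.9
  S[X,Y] = ((-1.5)·(3.6667) + (-3.5)·(-2.3333) + (3.5)·(-1.3333) + (0.5)·(0.6667) + (-0.5)·(1.6667) + (1.5)·(-2.3333)) / 5 = -6/5 = -1.2
  S[Y,Y] = ((3.6667)·(3.6667) + (-2.3333)·(-2.3333) + (-1.3333)·(-1.3333) + (0.6667)·(0.6667) + (1.6667)·(1.6667) + (-2.3333)·(-2.3333)) / 5 = 29.3333/5 = 5.8667

S is symmetric (S[j,i] = S[i,j]). Assembling:

S = [[5.9, -1.2],
 [-1.2, 5.8667]]


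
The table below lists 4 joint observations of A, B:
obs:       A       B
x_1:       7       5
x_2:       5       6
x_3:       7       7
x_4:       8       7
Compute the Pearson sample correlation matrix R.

Step 1 — column means:
  mean(A) = (7 + 5 + 7 + 8) / 4 = 27/4 = 6.75
  mean(B) = (5 + 6 + 7 + 7) / 4 = 25/4 = 6.25

Step 2 — sample variances and covariances s[i,j] = (1/(n-1)) · Σ_k (x_{k,i} - mean_i) · (x_{k,j} - mean_j), with n-1 = 3:
  s[A,A] = ((0.25)·(0.25) + (-1.75)·(-1.75) + (0.25)·(0.25) + (1.25)·(1.25)) / 3 = 4.75/3 = 1.5833
  s[A,B] = ((0.25)·(-1.25) + (-1.75)·(-0.25) + (0.25)·(0.75) + (1.25)·(0.75)) / 3 = 1.25/3 = 0.4167
  s[B,B] = ((-1.25)·(-1.25) + (-0.25)·(-0.25) + (0.75)·(0.75) + (0.75)·(0.75)) / 3 = 2.75/3 = 0.9167
  Sample standard deviations s_i = √(s[i,i]):
  s(A) = √(1.5833) = 1.2583
  s(B) = √(0.9167) = 0.9574

Step 3 — r_{ij} = s_{ij} / (s_i · s_j):
  r[A,A] = 1 (diagonal).
  r[A,B] = 0.4167 / (1.2583 · 0.9574) = 0.4167 / 1.2047 = 0.3459
  r[B,B] = 1 (diagonal).

R is symmetric with unit diagonal. Assembling:

R = [[1, 0.3459],
 [0.3459, 1]]


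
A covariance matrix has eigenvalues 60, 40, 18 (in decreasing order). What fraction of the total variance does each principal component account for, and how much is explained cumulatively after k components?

Step 1 — total variance = trace(Sigma) = Σ λ_i = 60 + 40 + 18 = 118.

Step 2 — fraction explained by component i = λ_i / Σ λ:
  PC1: 60/118 = 0.5085
  PC2: 40/118 = 0.339
  PC3: 18/118 = 0.1525

Step 3 — cumulative fraction after k components = (λ_1 + ... + λ_k) / Σ λ:
  k = 1: 60/118 = 0.5085
  k = 2: (60 + 40)/118 = 100/118 = 0.8475
  k = 3: (60 + 40 + 18)/118 = 118/118 = 1

Summary (fraction, with percent):

explained: PC1 0.5085 (50.85%), PC2 0.339 (33.9%), PC3 0.1525 (15.25%);  cumulative: 0.5085, 0.8475, 1


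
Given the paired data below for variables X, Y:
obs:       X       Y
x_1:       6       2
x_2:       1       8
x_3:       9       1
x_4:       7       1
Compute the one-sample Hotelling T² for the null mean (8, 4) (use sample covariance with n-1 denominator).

Step 1 — sample mean vector:
  mean(X) = (6 + 1 + 9 + 7) / 4 = 23/4 = 5.75
  mean(Y) = (2 + 8 + 1 + 1) / 4 = 12/4 = 3
  x̄ = (5.75, 3),  deviation x̄ - mu_0 = (5.75, 3) - (8, 4) = (-2.25, -1).

Step 2 — sample covariance matrix, S[i,j] = (1/(n-1)) · Σ_k (x_{k,i} - mean_i) · (x_{k,j} - mean_j), divisor n-1 = 3:
  S[X,X] = ((0.25)·(0.25) + (-4.75)·(-4.75) + (3.25)·(3.25) + (1.25)·(1.25)) / 3 = 34.75/3 = 11.5833
  S[X,Y] = ((0.25)·(-1) + (-4.75)·(5) + (3.25)·(-2) + (1.25)·(-2)) / 3 = -33/3 = -11
  S[Y,Y] = ((-1)·(-1) + (5)·(5) + (-2)·(-2) + (-2)·(-2)) / 3 = 34/3 = 11.3333
  S = [[11.5833, -11],
 [-11, 11.3333]].

Step 3 — invert S. det(S) = 11.5833·11.3333 - (-11)² = 10.2778.
  S^{-1} = (1/det) · [[d, -b], [-b, a]] = [[1.1027, 1.0703],
 [1.0703, 1.127]].

Step 4 — quadratic form (x̄ - mu_0)^T · S^{-1} · (x̄ - mu_0):
  S^{-1} · (x̄ - mu_0) = (-3.5514, -3.5351),
  (x̄ - mu_0)^T · [...] = (-2.25)·(-3.5514) + (-1)·(-3.5351) = 11.5257.

Step 5 — scale by n: T² = 4 · 11.5257 = 46.1027.

T² ≈ 46.1027


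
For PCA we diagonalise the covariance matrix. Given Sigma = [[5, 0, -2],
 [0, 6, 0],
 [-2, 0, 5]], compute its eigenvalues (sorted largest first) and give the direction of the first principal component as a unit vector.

Step 1 — characteristic polynomial p(λ) = det(λI - Sigma) = λ³ - tr·λ² + c_1·λ - det, where tr = trace, c_1 = sum of the principal 2×2 minors, det = det(Sigma):
  tr = 5 + 6 + 5 = 16,
  c_1 = (5·6 - (0)²) + (5·5 - (-2)²) + (6·5 - (0)²) = 30 + 21 + 30 = 81,
  det = 5·(6·5 - (0)²) - (0)·((0)·5 - (0)·(-2)) + (-2)·((0)·(0) - 6·(-2)) = 5·(30) - (0)·(0) + (-2)·(12) = 126.
  So p(λ) = λ³ - 16λ² + 81λ - 126.
Step 2 — look for an integer root (rational root theorem: any rational root is an integer divisor of 126). Testing λ = 3:
  p(3) = 27 - 144 + 243 - 126 = 0  ✓
  Dividing out (λ - 3): p(λ) = (λ - 3)(λ² - 13λ + 42).
Step 3 — remaining eigenvalues from the quadratic λ² - 13λ + 42 = 0:
  Δ = 13² - 4·42 = 169 - 168 = 1,  λ = (13 ± √1)/2 = (13 ± 1)/2 = 7 or 6.
  Sorted: λ_1 = 7,  λ_2 = 6,  λ_3 = 3  (check: sum = 16 = tr ✓).

Step 4 — unit eigenvector for λ_1 = 7: v spans the null space of (Sigma - λ_1 I), whose rows are
  r_1 = (-2, 0, -2),  r_2 = (0, -1, 0),  r_3 = (-2, 0, -2).
  v is orthogonal to every row, so take v ∝ r_1 × r_2 = ((0)·(0) - (-2)·(-1), (-2)·(0) - (-2)·(0), (-2)·(-1) - (0)·(0)) = (-2, 0, 2).
  Rescale (divide by 2; multiply by -1 so the first nonzero entry is positive): u = (1, 0, -1).
  ||u|| = √((1)² + (0)² + (-1)²) = √(2) ≈ 1.4142,  v_1 = u/||u|| ≈ (0.7071, 0, -0.7071) (||v_1|| = 1).

λ_1 = 7,  λ_2 = 6,  λ_3 = 3;  v_1 ≈ (0.7071, 0, -0.7071)


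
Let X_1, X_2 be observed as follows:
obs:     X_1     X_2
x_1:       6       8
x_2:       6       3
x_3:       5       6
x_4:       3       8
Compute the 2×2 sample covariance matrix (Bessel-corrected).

Step 1 — column means:
  mean(X_1) = (6 + 6 + 5 + 3) / 4 = 20/4 = 5
  mean(X_2) = (8 + 3 + 6 + 8) / 4 = 25/4 = 6.25

Step 2 — sample covariance S[i,j] = (1/(n-1)) · Σ_k (x_{k,i} - mean_i) · (x_{k,j} - mean_j), with n-1 = 3.
  S[X_1,X_1] = ((1)·(1) + (1)·(1) + (0)·(0) + (-2)·(-2)) / 3 = 6/3 = 2
  S[X_1,X_2] = ((1)·(1.75) + (1)·(-3.25) + (0)·(-0.25) + (-2)·(1.75)) / 3 = -5/3 = -1.6667
  S[X_2,X_2] = ((1.75)·(1.75) + (-3.25)·(-3.25) + (-0.25)·(-0.25) + (1.75)·(1.75)) / 3 = 16.75/3 = 5.5833

S is symmetric (S[j,i] = S[i,j]). Assembling:

S = [[2, -1.6667],
 [-1.6667, 5.5833]]


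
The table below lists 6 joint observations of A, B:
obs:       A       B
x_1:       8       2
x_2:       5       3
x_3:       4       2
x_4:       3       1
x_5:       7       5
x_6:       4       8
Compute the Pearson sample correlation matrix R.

Step 1 — column means:
  mean(A) = (8 + 5 + 4 + 3 + 7 + 4) / 6 = 31/6 = 5.1667
  mean(B) = (2 + 3 + 2 + 1 + 5 + 8) / 6 = 21/6 = 3.5

Step 2 — sample variances and covariances s[i,j] = (1/(n-1)) · Σ_k (x_{k,i} - mean_i) · (x_{k,j} - mean_j), with n-1 = 5:
  s[A,A] = ((2.8333)·(2.8333) + (-0.1667)·(-0.1667) + (-1.1667)·(-1.1667) + (-2.1667)·(-2.1667) + (1.8333)·(1.8333) + (-1.1667)·(-1.1667)) / 5 = 18.8333/5 = 3.7667
  s[A,B] = ((2.8333)·(-1.5) + (-0.1667)·(-0.5) + (-1.1667)·(-1.5) + (-2.1667)·(-2.5) + (1.8333)·(1.5) + (-1.1667)·(4.5)) / 5 = 0.5/5 = 0.1
  s[B,B] = ((-1.5)·(-1.5) + (-0.5)·(-0.5) + (-1.5)·(-1.5) + (-2.5)·(-2.5) + (1.5)·(1.5) + (4.5)·(4.5)) / 5 = 33.5/5 = 6.7
  Sample standard deviations s_i = √(s[i,i]):
  s(A) = √(3.7667) = 1.9408
  s(B) = √(6.7) = 2.5884

Step 3 — r_{ij} = s_{ij} / (s_i · s_j):
  r[A,A] = 1 (diagonal).
  r[A,B] = 0.1 / (1.9408 · 2.5884) = 0.1 / 5.0236 = 0.0199
  r[B,B] = 1 (diagonal).

R is symmetric with unit diagonal. Assembling:

R = [[1, 0.0199],
 [0.0199, 1]]


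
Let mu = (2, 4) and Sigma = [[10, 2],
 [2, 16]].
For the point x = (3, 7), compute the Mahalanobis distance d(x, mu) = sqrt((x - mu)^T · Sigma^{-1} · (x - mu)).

Step 1 — centre the observation: (x - mu) = (1, 3).

Step 2 — invert Sigma. det(Sigma) = 10·16 - (2)² = 156.
  Sigma^{-1} = (1/det) · [[d, -b], [-b, a]] = [[0.1026, -0.0128],
 [-0.0128, 0.0641]].

Step 3 — form the quadratic (x - mu)^T · Sigma^{-1} · (x - mu):
  Sigma^{-1} · (x - mu) = (0.0641, 0.1795).
  (x - mu)^T · [Sigma^{-1} · (x - mu)] = (1)·(0.0641) + (3)·(0.1795) = 0.6026.

Step 4 — take square root: d = √(0.6026) ≈ 0.7763.

d(x, mu) = √(0.6026) ≈ 0.7763


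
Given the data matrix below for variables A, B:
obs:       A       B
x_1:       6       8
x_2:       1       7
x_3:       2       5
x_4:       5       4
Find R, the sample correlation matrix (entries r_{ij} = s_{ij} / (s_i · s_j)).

Step 1 — column means:
  mean(A) = (6 + 1 + 2 + 5) / 4 = 14/4 = 3.5
  mean(B) = (8 + 7 + 5 + 4) / 4 = 24/4 = 6

Step 2 — sample variances and covariances s[i,j] = (1/(n-1)) · Σ_k (x_{k,i} - mean_i) · (x_{k,j} - mean_j), with n-1 = 3:
  s[A,A] = ((2.5)·(2.5) + (-2.5)·(-2.5) + (-1.5)·(-1.5) + (1.5)·(1.5)) / 3 = 17/3 = 5.6667
  s[A,B] = ((2.5)·(2) + (-2.5)·(1) + (-1.5)·(-1) + (1.5)·(-2)) / 3 = 1/3 = 0.3333
  s[B,B] = ((2)·(2) + (1)·(1) + (-1)·(-1) + (-2)·(-2)) / 3 = 10/3 = 3.3333
  Sample standard deviations s_i = √(s[i,i]):
  s(A) = √(5.6667) = 2.3805
  s(B) = √(3.3333) = 1.8257

Step 3 — r_{ij} = s_{ij} / (s_i · s_j):
  r[A,A] = 1 (diagonal).
  r[A,B] = 0.3333 / (2.3805 · 1.8257) = 0.3333 / 4.3461 = 0.0767
  r[B,B] = 1 (diagonal).

R is symmetric with unit diagonal. Assembling:

R = [[1, 0.0767],
 [0.0767, 1]]


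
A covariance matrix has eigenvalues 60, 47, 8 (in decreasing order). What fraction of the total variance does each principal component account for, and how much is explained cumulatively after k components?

Step 1 — total variance = trace(Sigma) = Σ λ_i = 60 + 47 + 8 = 115.

Step 2 — fraction explained by component i = λ_i / Σ λ:
  PC1: 60/115 = 0.5217
  PC2: 47/115 = 0.4087
  PC3: 8/115 = 0.0696

Step 3 — cumulative fraction after k components = (λ_1 + ... + λ_k) / Σ λ:
  k = 1: 60/115 = 0.5217
  k = 2: (60 + 47)/115 = 107/115 = 0.9304
  k = 3: (60 + 47 + 8)/115 = 115/115 = 1

Summary (fraction, with percent):

explained: PC1 0.5217 (52.17%), PC2 0.4087 (40.87%), PC3 0.0696 (6.96%);  cumulative: 0.5217, 0.9304, 1


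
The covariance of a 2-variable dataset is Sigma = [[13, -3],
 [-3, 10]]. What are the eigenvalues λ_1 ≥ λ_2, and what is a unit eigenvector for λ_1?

Step 1 — characteristic polynomial of 2×2 Sigma:
  det(Sigma - λI) = λ² - trace · λ + det = 0.
  trace = 13 + 10 = 23, det = 13·10 - (-3)² = 121.
Step 2 — discriminant:
  Δ = trace² - 4·det = 529 - 484 = 45.
Step 3 — eigenvalues:
  λ = (trace ± √Δ)/2 = (23 ± 6.7082)/2,
  λ_1 = 14.8541,  λ_2 = 8.1459.

Step 4 — unit eigenvector for λ_1: solve (Sigma - λ_1 I)v = 0. First row:
  (13 - 14.8541)·v_x + (-3)·v_y = 0, i.e. (-1.8541)·v_x + (-3)·v_y = 0,
  so v ∝ (b, λ_1 - a) = (-3, 1.8541); multiply by -1 so the first entry is positive: u = (3, -1.8541).
  ||u|| = √((3)² + (-1.8541)²) = √(12.4377) ≈ 3.5267,
  v_1 = u/||u|| ≈ (0.8507, -0.5257) (||v_1|| = 1).

λ_1 = 14.8541,  λ_2 = 8.1459;  v_1 ≈ (0.8507, -0.5257)


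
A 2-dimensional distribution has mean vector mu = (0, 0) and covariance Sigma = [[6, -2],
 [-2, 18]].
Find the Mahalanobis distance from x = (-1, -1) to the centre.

Step 1 — centre the observation: (x - mu) = (-1, -1).

Step 2 — invert Sigma. det(Sigma) = 6·18 - (-2)² = 104.
  Sigma^{-1} = (1/det) · [[d, -b], [-b, a]] = [[0.1731, 0.0192],
 [0.0192, 0.0577]].

Step 3 — form the quadratic (x - mu)^T · Sigma^{-1} · (x - mu):
  Sigma^{-1} · (x - mu) = (-0.1923, -0.0769).
  (x - mu)^T · [Sigma^{-1} · (x - mu)] = (-1)·(-0.1923) + (-1)·(-0.0769) = 0.2692.

Step 4 — take square root: d = √(0.2692) ≈ 0.5189.

d(x, mu) = √(0.2692) ≈ 0.5189


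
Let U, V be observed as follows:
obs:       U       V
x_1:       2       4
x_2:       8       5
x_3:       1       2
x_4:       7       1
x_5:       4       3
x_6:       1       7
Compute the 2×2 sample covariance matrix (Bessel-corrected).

Step 1 — column means:
  mean(U) = (2 + 8 + 1 + 7 + 4 + 1) / 6 = 23/6 = 3.8333
  mean(V) = (4 + 5 + 2 + 1 + 3 + 7) / 6 = 22/6 = 3.6667

Step 2 — sample covariance S[i,j] = (1/(n-1)) · Σ_k (x_{k,i} - mean_i) · (x_{k,j} - mean_j), with n-1 = 5.
  S[U,U] = ((-1.8333)·(-1.8333) + (4.1667)·(4.1667) + (-2.8333)·(-2.8333) + (3.1667)·(3.1667) + (0.1667)·(0.1667) + (-2.8333)·(-2.8333)) / 5 = 46.8333/5 = 9.3667
  S[U,V] = ((-1.8333)·(0.3333) + (4.1667)·(1.3333) + (-2.8333)·(-1.6667) + (3.1667)·(-2.6667) + (0.1667)·(-0.6667) + (-2.8333)·(3.3333)) / 5 = -8.3333/5 = -1.6667
  S[V,V] = ((0.3333)·(0.3333) + (1.3333)·(1.3333) + (-1.6667)·(-1.6667) + (-2.6667)·(-2.6667) + (-0.6667)·(-0.6667) + (3.3333)·(3.3333)) / 5 = 23.3333/5 = 4.6667

S is symmetric (S[j,i] = S[i,j]). Assembling:

S = [[9.3667, -1.6667],
 [-1.6667, 4.6667]]


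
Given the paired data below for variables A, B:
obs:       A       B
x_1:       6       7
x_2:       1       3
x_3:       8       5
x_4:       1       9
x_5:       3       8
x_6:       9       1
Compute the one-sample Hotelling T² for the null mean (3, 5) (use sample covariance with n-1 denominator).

Step 1 — sample mean vector:
  mean(A) = (6 + 1 + 8 + 1 + 3 + 9) / 6 = 28/6 = 4.6667
  mean(B) = (7 + 3 + 5 + 9 + 8 + 1) / 6 = 33/6 = 5.5
  x̄ = (4.6667, 5.5),  deviation x̄ - mu_0 = (4.6667, 5.5) - (3, 5) = (1.6667, 0.5).

Step 2 — sample covariance matrix, S[i,j] = (1/(n-1)) · Σ_k (x_{k,i} - mean_i) · (x_{k,j} - mean_j), divisor n-1 = 5:
  S[A,A] = ((1.3333)·(1.3333) + (-3.6667)·(-3.6667) + (3.3333)·(3.3333) + (-3.6667)·(-3.6667) + (-1.6667)·(-1.6667) + (4.3333)·(4.3333)) / 5 = 61.3333/5 = 12.2667
  S[A,B] = ((1.3333)·(1.5) + (-3.6667)·(-2.5) + (3.3333)·(-0.5) + (-3.6667)·(3.5) + (-1.6667)·(2.5) + (4.3333)·(-4.5)) / 5 = -27/5 = -5.4
  S[B,B] = ((1.5)·(1.5) + (-2.5)·(-2.5) + (-0.5)·(-0.5) + (3.5)·(3.5) + (2.5)·(2.5) + (-4.5)·(-4.5)) / 5 = 47.5/5 = 9.5
  S = [[12.2667, -5.4],
 [-5.4, 9.5]].

Step 3 — invert S. det(S) = 12.2667·9.5 - (-5.4)² = 87.3733.
  S^{-1} = (1/det) · [[d, -b], [-b, a]] = [[0.1087, 0.0618],
 [0.0618, 0.1404]].

Step 4 — quadratic form (x̄ - mu_0)^T · S^{-1} · (x̄ - mu_0):
  S^{-1} · (x̄ - mu_0) = (0.2121, 0.1732),
  (x̄ - mu_0)^T · [...] = (1.6667)·(0.2121) + (0.5)·(0.1732) = 0.4401.

Step 5 — scale by n: T² = 6 · 0.4401 = 2.6408.

T² ≈ 2.6408


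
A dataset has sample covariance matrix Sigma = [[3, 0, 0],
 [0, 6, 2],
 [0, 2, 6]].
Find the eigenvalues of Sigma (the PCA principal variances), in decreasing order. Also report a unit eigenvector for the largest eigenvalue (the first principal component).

Step 1 — characteristic polynomial p(λ) = det(λI - Sigma) = λ³ - tr·λ² + c_1·λ - det, where tr = trace, c_1 = sum of the principal 2×2 minors, det = det(Sigma):
  tr = 3 + 6 + 6 = 15,
  c_1 = (3·6 - (0)²) + (3·6 - (0)²) + (6·6 - (2)²) = 18 + 18 + 32 = 68,
  det = 3·(6·6 - (2)²) - (0)·((0)·6 - (2)·(0)) + (0)·((0)·(2) - 6·(0)) = 3·(32) - (0)·(0) + (0)·(0) = 96.
  So p(λ) = λ³ - 15λ² + 68λ - 96.
Step 2 — look for an integer root (rational root theorem: any rational root is an integer divisor of 96). Testing λ = 3:
  p(3) = 27 - 135 + 204 - 96 = 0  ✓
  Dividing out (λ - 3): p(λ) = (λ - 3)(λ² - 12λ + 32).
Step 3 — remaining eigenvalues from the quadratic λ² - 12λ + 32 = 0:
  Δ = 12² - 4·32 = 144 - 128 = 16,  λ = (12 ± √16)/2 = (12 ± 4)/2 = 8 or 4.
  Sorted: λ_1 = 8,  λ_2 = 4,  λ_3 = 3  (check: sum = 15 = tr ✓).

Step 4 — unit eigenvector for λ_1 = 8: v spans the null space of (Sigma - λ_1 I), whose rows are
  r_1 = (-5, 0, 0),  r_2 = (0, -2, 2),  r_3 = (0, 2, -2).
  v is orthogonal to every row, so take v ∝ r_1 × r_2 = ((0)·(2) - (0)·(-2), (0)·(0) - (-5)·(2), (-5)·(-2) - (0)·(0)) = (0, 10, 10).
  Rescale (divide by 10): u = (0, 1, 1).
  ||u|| = √((0)² + (1)² + (1)²) = √(2) ≈ 1.4142,  v_1 = u/||u|| ≈ (0, 0.7071, 0.7071) (||v_1|| = 1).

λ_1 = 8,  λ_2 = 4,  λ_3 = 3;  v_1 ≈ (0, 0.7071, 0.7071)


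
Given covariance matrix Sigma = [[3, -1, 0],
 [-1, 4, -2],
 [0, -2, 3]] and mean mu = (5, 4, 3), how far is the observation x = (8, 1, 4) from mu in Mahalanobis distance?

Step 1 — centre the observation: (x - mu) = (3, -3, 1).

Step 2 — invert Sigma (cofactor / det for 3×3, or solve directly):
  Sigma^{-1} = [[0.381, 0.1429, 0.0952],
 [0.1429, 0.4286, 0.2857],
 [0.0952, 0.2857, 0.5238]].

Step 3 — form the quadratic (x - mu)^T · Sigma^{-1} · (x - mu):
  Sigma^{-1} · (x - mu) = (0.8095, -0.5714, -0.0476).
  (x - mu)^T · [Sigma^{-1} · (x - mu)] = (3)·(0.8095) + (-3)·(-0.5714) + (1)·(-0.0476) = 4.0952.

Step 4 — take square root: d = √(4.0952) ≈ 2.0237.

d(x, mu) = √(4.0952) ≈ 2.0237


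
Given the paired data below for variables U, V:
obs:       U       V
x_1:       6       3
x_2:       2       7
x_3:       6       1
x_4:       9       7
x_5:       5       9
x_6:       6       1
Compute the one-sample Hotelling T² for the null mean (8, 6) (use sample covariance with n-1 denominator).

Step 1 — sample mean vector:
  mean(U) = (6 + 2 + 6 + 9 + 5 + 6) / 6 = 34/6 = 5.6667
  mean(V) = (3 + 7 + 1 + 7 + 9 + 1) / 6 = 28/6 = 4.6667
  x̄ = (5.6667, 4.6667),  deviation x̄ - mu_0 = (5.6667, 4.6667) - (8, 6) = (-2.3333, -1.3333).

Step 2 — sample covariance matrix, S[i,j] = (1/(n-1)) · Σ_k (x_{k,i} - mean_i) · (x_{k,j} - mean_j), divisor n-1 = 5:
  S[U,U] = ((0.3333)·(0.3333) + (-3.6667)·(-3.6667) + (0.3333)·(0.3333) + (3.3333)·(3.3333) + (-0.6667)·(-0.6667) + (0.3333)·(0.3333)) / 5 = 25.3333/5 = 5.0667
  S[U,V] = ((0.3333)·(-1.6667) + (-3.6667)·(2.3333) + (0.3333)·(-3.6667) + (3.3333)·(2.3333) + (-0.6667)·(4.3333) + (0.3333)·(-3.6667)) / 5 = -6.6667/5 = -1.3333
  S[V,V] = ((-1.6667)·(-1.6667) + (2.3333)·(2.3333) + (-3.6667)·(-3.6667) + (2.3333)·(2.3333) + (4.3333)·(4.3333) + (-3.6667)·(-3.6667)) / 5 = 59.3333/5 = 11.8667
  S = [[5.0667, -1.3333],
 [-1.3333, 11.8667]].

Step 3 — invert S. det(S) = 5.0667·11.8667 - (-1.3333)² = 58.3467.
  S^{-1} = (1/det) · [[d, -b], [-b, a]] = [[0.2034, 0.0229],
 [0.0229, 0.0868]].

Step 4 — quadratic form (x̄ - mu_0)^T · S^{-1} · (x̄ - mu_0):
  S^{-1} · (x̄ - mu_0) = (-0.505, -0.1691),
  (x̄ - mu_0)^T · [...] = (-2.3333)·(-0.505) + (-1.3333)·(-0.1691) = 1.4039.

Step 5 — scale by n: T² = 6 · 1.4039 = 8.4232.

T² ≈ 8.4232


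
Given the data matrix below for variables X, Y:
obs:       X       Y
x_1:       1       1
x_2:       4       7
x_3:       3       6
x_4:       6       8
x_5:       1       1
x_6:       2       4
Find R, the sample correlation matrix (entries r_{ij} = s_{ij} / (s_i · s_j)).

Step 1 — column means:
  mean(X) = (1 + 4 + 3 + 6 + 1 + 2) / 6 = 17/6 = 2.8333
  mean(Y) = (1 + 7 + 6 + 8 + 1 + 4) / 6 = 27/6 = 4.5

Step 2 — sample variances and covariances s[i,j] = (1/(n-1)) · Σ_k (x_{k,i} - mean_i) · (x_{k,j} - mean_j), with n-1 = 5:
  s[X,X] = ((-1.8333)·(-1.8333) + (1.1667)·(1.1667) + (0.1667)·(0.1667) + (3.1667)·(3.1667) + (-1.8333)·(-1.8333) + (-0.8333)·(-0.8333)) / 5 = 18.8333/5 = 3.7667
  s[X,Y] = ((-1.8333)·(-3.5) + (1.1667)·(2.5) + (0.1667)·(1.5) + (3.1667)·(3.5) + (-1.8333)·(-3.5) + (-0.8333)·(-0.5)) / 5 = 27.5/5 = 5.5
  s[Y,Y] = ((-3.5)·(-3.5) + (2.5)·(2.5) + (1.5)·(1.5) + (3.5)·(3.5) + (-3.5)·(-3.5) + (-0.5)·(-0.5)) / 5 = 45.5/5 = 9.1
  Sample standard deviations s_i = √(s[i,i]):
  s(X) = √(3.7667) = 1.9408
  s(Y) = √(9.1) = 3.0166

Step 3 — r_{ij} = s_{ij} / (s_i · s_j):
  r[X,X] = 1 (diagonal).
  r[X,Y] = 5.5 / (1.9408 · 3.0166) = 5.5 / 5.8546 = 0.9394
  r[Y,Y] = 1 (diagonal).

R is symmetric with unit diagonal. Assembling:

R = [[1, 0.9394],
 [0.9394, 1]]


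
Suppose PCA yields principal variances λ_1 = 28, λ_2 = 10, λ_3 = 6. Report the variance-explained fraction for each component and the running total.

Step 1 — total variance = trace(Sigma) = Σ λ_i = 28 + 10 + 6 = 44.

Step 2 — fraction explained by component i = λ_i / Σ λ:
  PC1: 28/44 = 0.6364
  PC2: 10/44 = 0.2273
  PC3: 6/44 = 0.1364

Step 3 — cumulative fraction after k components = (λ_1 + ... + λ_k) / Σ λ:
  k = 1: 28/44 = 0.6364
  k = 2: (28 + 10)/44 = 38/44 = 0.8636
  k = 3: (28 + 10 + 6)/44 = 44/44 = 1

Summary (fraction, with percent):

explained: PC1 0.6364 (63.64%), PC2 0.2273 (22.73%), PC3 0.1364 (13.64%);  cumulative: 0.6364, 0.8636, 1


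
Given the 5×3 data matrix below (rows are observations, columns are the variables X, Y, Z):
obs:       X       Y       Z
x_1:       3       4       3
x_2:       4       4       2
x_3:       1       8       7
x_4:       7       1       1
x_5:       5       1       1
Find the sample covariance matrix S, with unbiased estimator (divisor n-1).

Step 1 — column means:
  mean(X) = (3 + 4 + 1 + 7 + 5) / 5 = 20/5 = 4
  mean(Y) = (4 + 4 + 8 + 1 + 1) / 5 = 18/5 = 3.6
  mean(Z) = (3 + 2 + 7 + 1 + 1) / 5 = 14/5 = 2.8

Step 2 — sample covariance S[i,j] = (1/(n-1)) · Σ_k (x_{k,i} - mean_i) · (x_{k,j} - mean_j), with n-1 = 4.
  S[X,X] = ((-1)·(-1) + (0)·(0) + (-3)·(-3) + (3)·(3) + (1)·(1)) / 4 = 20/4 = 5
  S[X,Y] = ((-1)·(0.4) + (0)·(0.4) + (-3)·(4.4) + (3)·(-2.6) + (1)·(-2.6)) / 4 = -24/4 = -6
  S[X,Z] = ((-1)·(0.2) + (0)·(-0.8) + (-3)·(4.2) + (3)·(-1.8) + (1)·(-1.8)) / 4 = -20/4 = -5
  S[Y,Y] = ((0.4)·(0.4) + (0.4)·(0.4) + (4.4)·(4.4) + (-2.6)·(-2.6) + (-2.6)·(-2.6)) / 4 = 33.2/4 = 8.3
  S[Y,Z] = ((0.4)·(0.2) + (0.4)·(-0.8) + (4.4)·(4.2) + (-2.6)·(-1.8) + (-2.6)·(-1.8)) / 4 = 27.6/4 = 6.9
  S[Z,Z] = ((0.2)·(0.2) + (-0.8)·(-0.8) + (4.2)·(4.2) + (-1.8)·(-1.8) + (-1.8)·(-1.8)) / 4 = 24.8/4 = 6.2

S is symmetric (S[j,i] = S[i,j]). Assembling:

S = [[5, -6, -5],
 [-6, 8.3, 6.9],
 [-5, 6.9, 6.2]]


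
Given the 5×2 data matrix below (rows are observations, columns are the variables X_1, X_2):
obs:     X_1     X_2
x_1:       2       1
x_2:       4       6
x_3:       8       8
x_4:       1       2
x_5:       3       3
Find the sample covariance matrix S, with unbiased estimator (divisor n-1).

Step 1 — column means:
  mean(X_1) = (2 + 4 + 8 + 1 + 3) / 5 = 18/5 = 3.6
  mean(X_2) = (1 + 6 + 8 + 2 + 3) / 5 = 20/5 = 4

Step 2 — sample covariance S[i,j] = (1/(n-1)) · Σ_k (x_{k,i} - mean_i) · (x_{k,j} - mean_j), with n-1 = 4.
  S[X_1,X_1] = ((-1.6)·(-1.6) + (0.4)·(0.4) + (4.4)·(4.4) + (-2.6)·(-2.6) + (-0.6)·(-0.6)) / 4 = 29.2/4 = 7.3
  S[X_1,X_2] = ((-1.6)·(-3) + (0.4)·(2) + (4.4)·(4) + (-2.6)·(-2) + (-0.6)·(-1)) / 4 = 29/4 = 7.25
  S[X_2,X_2] = ((-3)·(-3) + (2)·(2) + (4)·(4) + (-2)·(-2) + (-1)·(-1)) / 4 = 34/4 = 8.5

S is symmetric (S[j,i] = S[i,j]). Assembling:

S = [[7.3, 7.25],
 [7.25, 8.5]]


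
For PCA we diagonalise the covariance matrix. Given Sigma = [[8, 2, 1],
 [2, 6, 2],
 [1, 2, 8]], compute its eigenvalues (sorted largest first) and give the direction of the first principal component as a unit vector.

Step 1 — characteristic polynomial p(λ) = det(λI - Sigma) = λ³ - tr·λ² + c_1·λ - det, where tr = trace, c_1 = sum of the principal 2×2 minors, det = det(Sigma):
  tr = 8 + 6 + 8 = 22,
  c_1 = (8·6 - (2)²) + (8·8 - (1)²) + (6·8 - (2)²) = 44 + 63 + 44 = 151,
  det = 8·(6·8 - (2)²) - (2)·((2)·8 - (2)·(1)) + (1)·((2)·(2) - 6·(1)) = 8·(44) - (2)·(14) + (1)·(-2) = 322.
  So p(λ) = λ³ - 22λ² + 151λ - 322.
Step 2 — look for an integer root (rational root theorem: any rational root is an integer divisor of 322). Testing λ = 7:
  p(7) = 343 - 1078 + 1057 - 322 = 0  ✓
  Dividing out (λ - 7): p(λ) = (λ - 7)(λ² - 15λ + 46).
Step 3 — remaining eigenvalues from the quadratic λ² - 15λ + 46 = 0:
  Δ = 15² - 4·46 = 225 - 184 = 41,  λ = (15 ± √41)/2 = (15 ± 6.4031)/2 ≈ 10.7016 or 4.2984.
  Sorted: λ_1 = 10.7016,  λ_2 = 7,  λ_3 = 4.2984  (check: sum = 22 = tr ✓).

Step 4 — unit eigenvector for λ_1 ≈ 10.7016: v spans the null space of (Sigma - λ_1 I), whose rows are
  r_1 = (-2.7016, 2, 1),  r_2 = (2, -4.7016, 2),  r_3 = (1, 2, -2.7016).
  v is orthogonal to every row, so take v ∝ r_1 × r_2 = ((2)·(2) - (1)·(-4.7016), (1)·(2) - (-2.7016)·(2), (-2.7016)·(-4.7016) - (2)·(2)) ≈ (8.7016, 7.4031, 8.7016).
  Let u = (8.7016, 7.4031, 8.7016).
  ||u|| = √((8.7016)² + (7.4031)² + (8.7016)²) = √(206.2406) ≈ 14.3611,  v_1 = u/||u|| ≈ (0.6059, 0.5155, 0.6059) (||v_1|| = 1).

λ_1 = 10.7016,  λ_2 = 7,  λ_3 = 4.2984;  v_1 ≈ (0.6059, 0.5155, 0.6059)


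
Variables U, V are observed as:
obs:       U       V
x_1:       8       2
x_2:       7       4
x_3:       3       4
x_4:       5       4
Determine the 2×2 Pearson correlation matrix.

Step 1 — column means:
  mean(U) = (8 + 7 + 3 + 5) / 4 = 23/4 = 5.75
  mean(V) = (2 + 4 + 4 + 4) / 4 = 14/4 = 3.5

Step 2 — sample variances and covariances s[i,j] = (1/(n-1)) · Σ_k (x_{k,i} - mean_i) · (x_{k,j} - mean_j), with n-1 = 3:
  s[U,U] = ((2.25)·(2.25) + (1.25)·(1.25) + (-2.75)·(-2.75) + (-0.75)·(-0.75)) / 3 = 14.75/3 = 4.9167
  s[U,V] = ((2.25)·(-1.5) + (1.25)·(0.5) + (-2.75)·(0.5) + (-0.75)·(0.5)) / 3 = -4.5/3 = -1.5
  s[V,V] = ((-1.5)·(-1.5) + (0.5)·(0.5) + (0.5)·(0.5) + (0.5)·(0.5)) / 3 = 3/3 = 1
  Sample standard deviations s_i = √(s[i,i]):
  s(U) = √(4.9167) = 2.2174
  s(V) = √(1) = 1

Step 3 — r_{ij} = s_{ij} / (s_i · s_j):
  r[U,U] = 1 (diagonal).
  r[U,V] = -1.5 / (2.2174 · 1) = -1.5 / 2.2174 = -0.6765
  r[V,V] = 1 (diagonal).

R is symmetric with unit diagonal. Assembling:

R = [[1, -0.6765],
 [-0.6765, 1]]


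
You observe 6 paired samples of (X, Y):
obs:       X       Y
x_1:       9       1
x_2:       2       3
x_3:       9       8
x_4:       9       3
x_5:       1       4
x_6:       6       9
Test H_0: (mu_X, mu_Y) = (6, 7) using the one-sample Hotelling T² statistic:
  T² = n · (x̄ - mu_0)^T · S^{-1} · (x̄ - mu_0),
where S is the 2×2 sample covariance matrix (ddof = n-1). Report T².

Step 1 — sample mean vector:
  mean(X) = (9 + 2 + 9 + 9 + 1 + 6) / 6 = 36/6 = 6
  mean(Y) = (1 + 3 + 8 + 3 + 4 + 9) / 6 = 28/6 = 4.6667
  x̄ = (6, 4.6667),  deviation x̄ - mu_0 = (6, 4.6667) - (6, 7) = (0, -2.3333).

Step 2 — sample covariance matrix, S[i,j] = (1/(n-1)) · Σ_k (x_{k,i} - mean_i) · (x_{k,j} - mean_j), divisor n-1 = 5:
  S[X,X] = ((3)·(3) + (-4)·(-4) + (3)·(3) + (3)·(3) + (-5)·(-5) + (0)·(0)) / 5 = 68/5 = 13.6
  S[X,Y] = ((3)·(-3.6667) + (-4)·(-1.6667) + (3)·(3.3333) + (3)·(-1.6667) + (-5)·(-0.6667) + (0)·(4.3333)) / 5 = 4/5 = 0.8
  S[Y,Y] = ((-3.6667)·(-3.6667) + (-1.6667)·(-1.6667) + (3.3333)·(3.3333) + (-1.6667)·(-1.6667) + (-0.6667)·(-0.6667) + (4.3333)·(4.3333)) / 5 = 49.3333/5 = 9.8667
  S = [[13.6, 0.8],
 [0.8, 9.8667]].

Step 3 — invert S. det(S) = 13.6·9.8667 - (0.8)² = 133.5467.
  S^{-1} = (1/det) · [[d, -b], [-b, a]] = [[0.0739, -0.006],
 [-0.006, 0.1018]].

Step 4 — quadratic form (x̄ - mu_0)^T · S^{-1} · (x̄ - mu_0):
  S^{-1} · (x̄ - mu_0) = (0.014, -0.2376),
  (x̄ - mu_0)^T · [...] = (0)·(0.014) + (-2.3333)·(-0.2376) = 0.5544.

Step 5 — scale by n: T² = 6 · 0.5544 = 3.3267.

T² ≈ 3.3267


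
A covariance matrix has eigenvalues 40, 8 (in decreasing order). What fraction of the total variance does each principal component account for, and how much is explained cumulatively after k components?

Step 1 — total variance = trace(Sigma) = Σ λ_i = 40 + 8 = 48.

Step 2 — fraction explained by component i = λ_i / Σ λ:
  PC1: 40/48 = 0.8333
  PC2: 8/48 = 0.1667

Step 3 — cumulative fraction after k components = (λ_1 + ... + λ_k) / Σ λ:
  k = 1: 40/48 = 0.8333
  k = 2: (40 + 8)/48 = 48/48 = 1

Summary (fraction, with percent):

explained: PC1 0.8333 (83.33%), PC2 0.1667 (16.67%);  cumulative: 0.8333, 1


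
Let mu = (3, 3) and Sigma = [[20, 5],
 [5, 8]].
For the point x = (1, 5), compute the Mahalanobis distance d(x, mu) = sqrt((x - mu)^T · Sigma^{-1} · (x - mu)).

Step 1 — centre the observation: (x - mu) = (-2, 2).

Step 2 — invert Sigma. det(Sigma) = 20·8 - (5)² = 135.
  Sigma^{-1} = (1/det) · [[d, -b], [-b, a]] = [[0.0593, -0.037],
 [-0.037, 0.1481]].

Step 3 — form the quadratic (x - mu)^T · Sigma^{-1} · (x - mu):
  Sigma^{-1} · (x - mu) = (-0.1926, 0.3704).
  (x - mu)^T · [Sigma^{-1} · (x - mu)] = (-2)·(-0.1926) + (2)·(0.3704) = 1.1259.

Step 4 — take square root: d = √(1.1259) ≈ 1.0611.

d(x, mu) = √(1.1259) ≈ 1.0611


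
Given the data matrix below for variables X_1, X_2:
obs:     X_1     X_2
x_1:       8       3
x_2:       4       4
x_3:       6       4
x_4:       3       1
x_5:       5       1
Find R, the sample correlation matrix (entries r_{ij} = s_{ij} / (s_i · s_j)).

Step 1 — column means:
  mean(X_1) = (8 + 4 + 6 + 3 + 5) / 5 = 26/5 = 5.2
  mean(X_2) = (3 + 4 + 4 + 1 + 1) / 5 = 13/5 = 2.6

Step 2 — sample variances and covariances s[i,j] = (1/(n-1)) · Σ_k (x_{k,i} - mean_i) · (x_{k,j} - mean_j), with n-1 = 4:
  s[X_1,X_1] = ((2.8)·(2.8) + (-1.2)·(-1.2) + (0.8)·(0.8) + (-2.2)·(-2.2) + (-0.2)·(-0.2)) / 4 = 14.8/4 = 3.7
  s[X_1,X_2] = ((2.8)·(0.4) + (-1.2)·(1.4) + (0.8)·(1.4) + (-2.2)·(-1.6) + (-0.2)·(-1.6)) / 4 = 4.4/4 = 1.1
  s[X_2,X_2] = ((0.4)·(0.4) + (1.4)·(1.4) + (1.4)·(1.4) + (-1.6)·(-1.6) + (-1.6)·(-1.6)) / 4 = 9.2/4 = 2.3
  Sample standard deviations s_i = √(s[i,i]):
  s(X_1) = √(3.7) = 1.9235
  s(X_2) = √(2.3) = 1.5166

Step 3 — r_{ij} = s_{ij} / (s_i · s_j):
  r[X_1,X_1] = 1 (diagonal).
  r[X_1,X_2] = 1.1 / (1.9235 · 1.5166) = 1.1 / 2.9172 = 0.3771
  r[X_2,X_2] = 1 (diagonal).

R is symmetric with unit diagonal. Assembling:

R = [[1, 0.3771],
 [0.3771, 1]]


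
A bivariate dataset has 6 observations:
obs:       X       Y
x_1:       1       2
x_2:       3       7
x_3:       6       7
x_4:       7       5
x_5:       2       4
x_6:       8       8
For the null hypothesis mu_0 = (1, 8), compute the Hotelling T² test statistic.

Step 1 — sample mean vector:
  mean(X) = (1 + 3 + 6 + 7 + 2 + 8) / 6 = 27/6 = 4.5
  mean(Y) = (2 + 7 + 7 + 5 + 4 + 8) / 6 = 33/6 = 5.5
  x̄ = (4.5, 5.5),  deviation x̄ - mu_0 = (4.5, 5.5) - (1, 8) = (3.5, -2.5).

Step 2 — sample covariance matrix, S[i,j] = (1/(n-1)) · Σ_k (x_{k,i} - mean_i) · (x_{k,j} - mean_j), divisor n-1 = 5:
  S[X,X] = ((-3.5)·(-3.5) + (-1.5)·(-1.5) + (1.5)·(1.5) + (2.5)·(2.5) + (-2.5)·(-2.5) + (3.5)·(3.5)) / 5 = 41.5/5 = 8.3
  S[X,Y] = ((-3.5)·(-3.5) + (-1.5)·(1.5) + (1.5)·(1.5) + (2.5)·(-0.5) + (-2.5)·(-1.5) + (3.5)·(2.5)) / 5 = 23.5/5 = 4.7
  S[Y,Y] = ((-3.5)·(-3.5) + (1.5)·(1.5) + (1.5)·(1.5) + (-0.5)·(-0.5) + (-1.5)·(-1.5) + (2.5)·(2.5)) / 5 = 25.5/5 = 5.1
  S = [[8.3, 4.7],
 [4.7, 5.1]].

Step 3 — invert S. det(S) = 8.3·5.1 - (4.7)² = 20.24.
  S^{-1} = (1/det) · [[d, -b], [-b, a]] = [[0.252, -0.2322],
 [-0.2322, 0.4101]].

Step 4 — quadratic form (x̄ - mu_0)^T · S^{-1} · (x̄ - mu_0):
  S^{-1} · (x̄ - mu_0) = (1.4625, -1.8379),
  (x̄ - mu_0)^T · [...] = (3.5)·(1.4625) + (-2.5)·(-1.8379) = 9.7134.

Step 5 — scale by n: T² = 6 · 9.7134 = 58.2806.

T² ≈ 58.2806


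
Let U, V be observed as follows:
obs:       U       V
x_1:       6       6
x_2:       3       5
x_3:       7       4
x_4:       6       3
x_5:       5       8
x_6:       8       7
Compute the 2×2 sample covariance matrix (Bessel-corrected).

Step 1 — column means:
  mean(U) = (6 + 3 + 7 + 6 + 5 + 8) / 6 = 35/6 = 5.8333
  mean(V) = (6 + 5 + 4 + 3 + 8 + 7) / 6 = 33/6 = 5.5

Step 2 — sample covariance S[i,j] = (1/(n-1)) · Σ_k (x_{k,i} - mean_i) · (x_{k,j} - mean_j), with n-1 = 5.
  S[U,U] = ((0.1667)·(0.1667) + (-2.8333)·(-2.8333) + (1.1667)·(1.1667) + (0.1667)·(0.1667) + (-0.8333)·(-0.8333) + (2.1667)·(2.1667)) / 5 = 14.8333/5 = 2.9667
  S[U,V] = ((0.1667)·(0.5) + (-2.8333)·(-0.5) + (1.1667)·(-1.5) + (0.1667)·(-2.5) + (-0.8333)·(2.5) + (2.1667)·(1.5)) / 5 = 0.5/5 = 0.1
  S[V,V] = ((0.5)·(0.5) + (-0.5)·(-0.5) + (-1.5)·(-1.5) + (-2.5)·(-2.5) + (2.5)·(2.5) + (1.5)·(1.5)) / 5 = 17.5/5 = 3.5

S is symmetric (S[j,i] = S[i,j]). Assembling:

S = [[2.9667, 0.1],
 [0.1, 3.5]]


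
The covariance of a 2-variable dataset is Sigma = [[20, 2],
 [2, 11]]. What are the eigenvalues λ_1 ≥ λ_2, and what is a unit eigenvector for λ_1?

Step 1 — characteristic polynomial of 2×2 Sigma:
  det(Sigma - λI) = λ² - trace · λ + det = 0.
  trace = 20 + 11 = 31, det = 20·11 - (2)² = 216.
Step 2 — discriminant:
  Δ = trace² - 4·det = 961 - 864 = 97.
Step 3 — eigenvalues:
  λ = (trace ± √Δ)/2 = (31 ± 9.8489)/2,
  λ_1 = 20.4244,  λ_2 = 10.5756.

Step 4 — unit eigenvector for λ_1: solve (Sigma - λ_1 I)v = 0. First row:
  (20 - 20.4244)·v_x + (2)·v_y = 0, i.e. (-0.4244)·v_x + (2)·v_y = 0,
  so v ∝ (b, λ_1 - a) = (2, 0.4244) = u.
  ||u|| = √((2)² + (0.4244)²) = √(4.1801) ≈ 2.0445,
  v_1 = u/||u|| ≈ (0.9782, 0.2076) (||v_1|| = 1).

λ_1 = 20.4244,  λ_2 = 10.5756;  v_1 ≈ (0.9782, 0.2076)


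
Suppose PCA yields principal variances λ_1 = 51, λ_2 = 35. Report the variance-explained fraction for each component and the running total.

Step 1 — total variance = trace(Sigma) = Σ λ_i = 51 + 35 = 86.

Step 2 — fraction explained by component i = λ_i / Σ λ:
  PC1: 51/86 = 0.593
  PC2: 35/86 = 0.407

Step 3 — cumulative fraction after k components = (λ_1 + ... + λ_k) / Σ λ:
  k = 1: 51/86 = 0.593
  k = 2: (51 + 35)/86 = 86/86 = 1

Summary (fraction, with percent):

explained: PC1 0.593 (59.3%), PC2 0.407 (40.7%);  cumulative: 0.593, 1


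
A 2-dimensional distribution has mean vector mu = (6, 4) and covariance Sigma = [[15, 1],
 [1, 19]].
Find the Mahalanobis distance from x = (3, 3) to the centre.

Step 1 — centre the observation: (x - mu) = (-3, -1).

Step 2 — invert Sigma. det(Sigma) = 15·19 - (1)² = 284.
  Sigma^{-1} = (1/det) · [[d, -b], [-b, a]] = [[0.0669, -0.0035],
 [-0.0035, 0.0528]].

Step 3 — form the quadratic (x - mu)^T · Sigma^{-1} · (x - mu):
  Sigma^{-1} · (x - mu) = (-0.1972, -0.0423).
  (x - mu)^T · [Sigma^{-1} · (x - mu)] = (-3)·(-0.1972) + (-1)·(-0.0423) = 0.6338.

Step 4 — take square root: d = √(0.6338) ≈ 0.7961.

d(x, mu) = √(0.6338) ≈ 0.7961


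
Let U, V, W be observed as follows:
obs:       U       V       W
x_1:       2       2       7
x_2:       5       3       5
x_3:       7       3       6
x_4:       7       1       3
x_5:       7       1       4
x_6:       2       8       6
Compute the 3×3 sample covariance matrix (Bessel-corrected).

Step 1 — column means:
  mean(U) = (2 + 5 + 7 + 7 + 7 + 2) / 6 = 30/6 = 5
  mean(V) = (2 + 3 + 3 + 1 + 1 + 8) / 6 = 18/6 = 3
  mean(W) = (7 + 5 + 6 + 3 + 4 + 6) / 6 = 31/6 = 5.1667

Step 2 — sample covariance S[i,j] = (1/(n-1)) · Σ_k (x_{k,i} - mean_i) · (x_{k,j} - mean_j), with n-1 = 5.
  S[U,U] = ((-3)·(-3) + (0)·(0) + (2)·(2) + (2)·(2) + (2)·(2) + (-3)·(-3)) / 5 = 30/5 = 6
  S[U,V] = ((-3)·(-1) + (0)·(0) + (2)·(0) + (2)·(-2) + (2)·(-2) + (-3)·(5)) / 5 = -20/5 = -4
  S[U,W] = ((-3)·(1.8333) + (0)·(-0.1667) + (2)·(0.8333) + (2)·(-2.1667) + (2)·(-1.1667) + (-3)·(0.8333)) / 5 = -13/5 = -2.6
  S[V,V] = ((-1)·(-1) + (0)·(0) + (0)·(0) + (-2)·(-2) + (-2)·(-2) + (5)·(5)) / 5 = 34/5 = 6.8
  S[V,W] = ((-1)·(1.8333) + (0)·(-0.1667) + (0)·(0.8333) + (-2)·(-2.1667) + (-2)·(-1.1667) + (5)·(0.8333)) / 5 = 9/5 = 1.8
  S[W,W] = ((1.8333)·(1.8333) + (-0.1667)·(-0.1667) + (0.8333)·(0.8333) + (-2.1667)·(-2.1667) + (-1.1667)·(-1.1667) + (0.8333)·(0.8333)) / 5 = 10.8333/5 = 2.1667

S is symmetric (S[j,i] = S[i,j]). Assembling:

S = [[6, -4, -2.6],
 [-4, 6.8, 1.8],
 [-2.6, 1.8, 2.1667]]


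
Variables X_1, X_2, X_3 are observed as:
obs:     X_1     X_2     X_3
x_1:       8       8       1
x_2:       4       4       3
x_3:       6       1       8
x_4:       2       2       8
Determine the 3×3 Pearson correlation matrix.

Step 1 — column means:
  mean(X_1) = (8 + 4 + 6 + 2) / 4 = 20/4 = 5
  mean(X_2) = (8 + 4 + 1 + 2) / 4 = 15/4 = 3.75
  mean(X_3) = (1 + 3 + 8 + 8) / 4 = 20/4 = 5

Step 2 — sample variances and covariances s[i,j] = (1/(n-1)) · Σ_k (x_{k,i} - mean_i) · (x_{k,j} - mean_j), with n-1 = 3:
  s[X_1,X_1] = ((3)·(3) + (-1)·(-1) + (1)·(1) + (-3)·(-3)) / 3 = 20/3 = 6.6667
  s[X_1,X_2] = ((3)·(4.25) + (-1)·(0.25) + (1)·(-2.75) + (-3)·(-1.75)) / 3 = 15/3 = 5
  s[X_1,X_3] = ((3)·(-4) + (-1)·(-2) + (1)·(3) + (-3)·(3)) / 3 = -16/3 = -5.3333
  s[X_2,X_2] = ((4.25)·(4.25) + (0.25)·(0.25) + (-2.75)·(-2.75) + (-1.75)·(-1.75)) / 3 = 28.75/3 = 9.5833
  s[X_2,X_3] = ((4.25)·(-4) + (0.25)·(-2) + (-2.75)·(3) + (-1.75)·(3)) / 3 = -31/3 = -10.3333
  s[X_3,X_3] = ((-4)·(-4) + (-2)·(-2) + (3)·(3) + (3)·(3)) / 3 = 38/3 = 12.6667
  Sample standard deviations s_i = √(s[i,i]):
  s(X_1) = √(6.6667) = 2.582
  s(X_2) = √(9.5833) = 3.0957
  s(X_3) = √(12.6667) = 3.559

Step 3 — r_{ij} = s_{ij} / (s_i · s_j):
  r[X_1,X_1] = 1 (diagonal).
  r[X_1,X_2] = 5 / (2.582 · 3.0957) = 5 / 7.9931 = 0.6255
  r[X_1,X_3] = -5.3333 / (2.582 · 3.559) = -5.3333 / 9.1894 = -0.5804
  r[X_2,X_2] = 1 (diagonal).
  r[X_2,X_3] = -10.3333 / (3.0957 · 3.559) = -10.3333 / 11.0177 = -0.9379
  r[X_3,X_3] = 1 (diagonal).

R is symmetric with unit diagonal. Assembling:

R = [[1, 0.6255, -0.5804],
 [0.6255, 1, -0.9379],
 [-0.5804, -0.9379, 1]]
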